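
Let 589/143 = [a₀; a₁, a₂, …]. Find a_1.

589 = 4·143 + 17   →  a_0 = 4
143 = 8·17 + 7   →  a_1 = 8

8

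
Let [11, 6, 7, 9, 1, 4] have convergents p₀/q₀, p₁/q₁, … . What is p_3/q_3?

Using pₖ = aₖpₖ₋₁ + pₖ₋₂, qₖ = aₖqₖ₋₁ + qₖ₋₂ (with p₋₁=1, p₋₂=0, q₋₁=0, q₋₂=1):
  k=0: a=11, p=11, q=1
  k=1: a=6, p=67, q=6
  k=2: a=7, p=480, q=43
  k=3: a=9, p=4387, q=393

4387/393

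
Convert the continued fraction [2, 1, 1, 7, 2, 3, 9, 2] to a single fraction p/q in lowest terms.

Using pₖ = aₖpₖ₋₁ + pₖ₋₂ and qₖ = aₖqₖ₋₁ + qₖ₋₂:
  k=0: a=2, p=2, q=1
  k=1: a=1, p=3, q=1
  k=2: a=1, p=5, q=2
  k=3: a=7, p=38, q=15
  k=4: a=2, p=81, q=32
  k=5: a=3, p=281, q=111
  k=6: a=9, p=2610, q=1031
  k=7: a=2, p=5501, q=2173

5501/2173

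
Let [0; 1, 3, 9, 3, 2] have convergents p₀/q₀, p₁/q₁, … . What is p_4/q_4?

Using pₖ = aₖpₖ₋₁ + pₖ₋₂, qₖ = aₖqₖ₋₁ + qₖ₋₂ (with p₋₁=1, p₋₂=0, q₋₁=0, q₋₂=1):
  k=0: a=0, p=0, q=1
  k=1: a=1, p=1, q=1
  k=2: a=3, p=3, q=4
  k=3: a=9, p=28, q=37
  k=4: a=3, p=87, q=115

87/115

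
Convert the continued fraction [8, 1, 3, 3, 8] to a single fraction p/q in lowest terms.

Using pₖ = aₖpₖ₋₁ + pₖ₋₂ and qₖ = aₖqₖ₋₁ + qₖ₋₂:
  k=0: a=8, p=8, q=1
  k=1: a=1, p=9, q=1
  k=2: a=3, p=35, q=4
  k=3: a=3, p=114, q=13
  k=4: a=8, p=947, q=108

947/108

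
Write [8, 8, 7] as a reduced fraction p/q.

Using pₖ = aₖpₖ₋₁ + pₖ₋₂ and qₖ = aₖqₖ₋₁ + qₖ₋₂:
  k=0: a=8, p=8, q=1
  k=1: a=8, p=65, q=8
  k=2: a=7, p=463, q=57

463/57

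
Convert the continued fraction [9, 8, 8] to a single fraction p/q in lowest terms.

593/65

Using pₖ = aₖpₖ₋₁ + pₖ₋₂ and qₖ = aₖqₖ₋₁ + qₖ₋₂:
  k=0: a=9, p=9, q=1
  k=1: a=8, p=73, q=8
  k=2: a=8, p=593, q=65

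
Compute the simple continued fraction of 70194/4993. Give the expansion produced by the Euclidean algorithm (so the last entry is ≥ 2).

70194 = 14×4993 + 292
4993 = 17×292 + 29
292 = 10×29 + 2
29 = 14×2 + 1
2 = 2×1 + 0  (stop)
So 70194/4993 = [14; 17, 10, 14, 2].

[14; 17, 10, 14, 2]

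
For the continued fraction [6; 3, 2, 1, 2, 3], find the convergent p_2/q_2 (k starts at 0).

44/7

Using pₖ = aₖpₖ₋₁ + pₖ₋₂, qₖ = aₖqₖ₋₁ + qₖ₋₂ (with p₋₁=1, p₋₂=0, q₋₁=0, q₋₂=1):
  k=0: a=6, p=6, q=1
  k=1: a=3, p=19, q=3
  k=2: a=2, p=44, q=7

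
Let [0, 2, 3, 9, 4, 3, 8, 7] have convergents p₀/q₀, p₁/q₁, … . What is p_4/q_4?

115/267

Using pₖ = aₖpₖ₋₁ + pₖ₋₂, qₖ = aₖqₖ₋₁ + qₖ₋₂ (with p₋₁=1, p₋₂=0, q₋₁=0, q₋₂=1):
  k=0: a=0, p=0, q=1
  k=1: a=2, p=1, q=2
  k=2: a=3, p=3, q=7
  k=3: a=9, p=28, q=65
  k=4: a=4, p=115, q=267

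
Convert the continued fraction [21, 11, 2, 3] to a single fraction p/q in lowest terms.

Using pₖ = aₖpₖ₋₁ + pₖ₋₂ and qₖ = aₖqₖ₋₁ + qₖ₋₂:
  k=0: a=21, p=21, q=1
  k=1: a=11, p=232, q=11
  k=2: a=2, p=485, q=23
  k=3: a=3, p=1687, q=80

1687/80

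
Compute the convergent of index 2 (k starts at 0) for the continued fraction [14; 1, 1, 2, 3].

29/2

Using pₖ = aₖpₖ₋₁ + pₖ₋₂, qₖ = aₖqₖ₋₁ + qₖ₋₂ (with p₋₁=1, p₋₂=0, q₋₁=0, q₋₂=1):
  k=0: a=14, p=14, q=1
  k=1: a=1, p=15, q=1
  k=2: a=1, p=29, q=2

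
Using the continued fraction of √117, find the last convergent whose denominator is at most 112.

649/60

√117 = [10; 1, 4, 2, 4, 1, 20, …] (period length 6).
Convergents:
  p_0/q_0 = 10/1
  p_1/q_1 = 11/1
  p_2/q_2 = 54/5
  p_3/q_3 = 119/11
  p_4/q_4 = 530/49
  p_5/q_5 = 649/60
  p_6/q_6 = 13510/1249
q_5 = 60 ≤ 112 < 1249 = q_6, so the answer is 649/60.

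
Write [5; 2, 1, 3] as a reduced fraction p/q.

59/11

Fold from the inside: start with 3/1.
  1 + 1/3 = 4/3
  2 + 3/4 = 11/4
  5 + 4/11 = 59/11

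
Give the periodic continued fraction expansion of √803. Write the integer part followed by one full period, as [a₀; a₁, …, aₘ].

[28; 2, 1, 27, 1, 2, 56]

a₀ = ⌊√803⌋ = 28.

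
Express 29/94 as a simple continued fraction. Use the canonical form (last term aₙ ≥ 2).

[0; 3, 4, 7]

29 = 0·94 + 29
94 = 3·29 + 7
29 = 4·7 + 1
7 = 7·1 + 0  (stop)
So 29/94 = [0; 3, 4, 7].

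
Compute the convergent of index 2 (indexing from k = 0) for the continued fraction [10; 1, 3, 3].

43/4

Using pₖ = aₖpₖ₋₁ + pₖ₋₂, qₖ = aₖqₖ₋₁ + qₖ₋₂ (with p₋₁=1, p₋₂=0, q₋₁=0, q₋₂=1):
  k=0: a=10, p=10, q=1
  k=1: a=1, p=11, q=1
  k=2: a=3, p=43, q=4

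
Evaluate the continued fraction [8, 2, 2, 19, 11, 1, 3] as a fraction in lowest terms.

38473/4579

Using pₖ = aₖpₖ₋₁ + pₖ₋₂ and qₖ = aₖqₖ₋₁ + qₖ₋₂:
  k=0: a=8, p=8, q=1
  k=1: a=2, p=17, q=2
  k=2: a=2, p=42, q=5
  k=3: a=19, p=815, q=97
  k=4: a=11, p=9007, q=1072
  k=5: a=1, p=9822, q=1169
  k=6: a=3, p=38473, q=4579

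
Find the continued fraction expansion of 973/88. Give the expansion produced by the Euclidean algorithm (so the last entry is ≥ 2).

[11; 17, 1, 1, 2]

973 = 11·88 + 5
88 = 17·5 + 3
5 = 1·3 + 2
3 = 1·2 + 1
2 = 2·1 + 0  (stop)
So 973/88 = [11; 17, 1, 1, 2].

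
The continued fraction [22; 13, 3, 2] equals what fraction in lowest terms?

2053/93

Using pₖ = aₖpₖ₋₁ + pₖ₋₂ and qₖ = aₖqₖ₋₁ + qₖ₋₂:
  k=0: a=22, p=22, q=1
  k=1: a=13, p=287, q=13
  k=2: a=3, p=883, q=40
  k=3: a=2, p=2053, q=93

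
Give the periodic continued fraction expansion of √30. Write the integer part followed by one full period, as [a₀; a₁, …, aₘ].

a₀ = ⌊√30⌋ = 5.
With m₀=0, d₀=1 and mₖ₊₁ = dₖaₖ − mₖ, dₖ₊₁ = (n − mₖ₊₁²)/dₖ, aₖ₊₁ = ⌊(a₀+mₖ₊₁)/dₖ₊₁⌋:
  k=1: m=5, d=5, a=2
  k=2: m=5, d=1, a=10
d=1 and a=2a₀=10 at k=2, so the next step gives (m, d) = (5, 5) again — its k=1 value — and the period has length 2.

[5; 2, 10]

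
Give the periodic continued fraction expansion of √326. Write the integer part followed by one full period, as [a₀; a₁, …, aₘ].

a₀ = ⌊√326⌋ = 18.
With m₀=0, d₀=1 and mₖ₊₁ = dₖaₖ − mₖ, dₖ₊₁ = (n − mₖ₊₁²)/dₖ, aₖ₊₁ = ⌊(a₀+mₖ₊₁)/dₖ₊₁⌋:
  k=1: m=18, d=2, a=18
  k=2: m=18, d=1, a=36
d=1 and a=2a₀=36 at k=2, so the next step gives (m, d) = (18, 2) again — its k=1 value — and the period has length 2.

[18; 18, 36]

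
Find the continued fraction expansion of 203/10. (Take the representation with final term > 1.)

[20; 3, 3]

203 = 20×10 + 3
10 = 3×3 + 1
3 = 3×1 + 0  (stop)
So 203/10 = [20; 3, 3].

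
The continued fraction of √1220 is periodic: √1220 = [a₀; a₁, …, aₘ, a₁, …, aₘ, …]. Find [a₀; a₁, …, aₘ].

[34; 1, 12, 1, 68]

a₀ = ⌊√1220⌋ = 34.
With m₀=0, d₀=1 and mₖ₊₁ = dₖaₖ − mₖ, dₖ₊₁ = (n − mₖ₊₁²)/dₖ, aₖ₊₁ = ⌊(a₀+mₖ₊₁)/dₖ₊₁⌋:
  k=1: m=34, d=64, a=1
  k=2: m=30, d=5, a=12
  k=3: m=30, d=64, a=1
  k=4: m=34, d=1, a=68
d=1 and a=2a₀=68 at k=4, so the next step gives (m, d) = (34, 64) again — its k=1 value — and the period has length 4.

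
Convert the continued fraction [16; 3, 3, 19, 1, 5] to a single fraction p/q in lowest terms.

19691/1208

Fold from the inside: start with 5/1.
  1 + 1/5 = 6/5
  19 + 5/6 = 119/6
  3 + 6/119 = 363/119
  3 + 119/363 = 1208/363
  16 + 363/1208 = 19691/1208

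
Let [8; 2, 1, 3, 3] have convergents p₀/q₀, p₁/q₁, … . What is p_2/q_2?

25/3

Using pₖ = aₖpₖ₋₁ + pₖ₋₂, qₖ = aₖqₖ₋₁ + qₖ₋₂ (with p₋₁=1, p₋₂=0, q₋₁=0, q₋₂=1):
  k=0: a=8, p=8, q=1
  k=1: a=2, p=17, q=2
  k=2: a=1, p=25, q=3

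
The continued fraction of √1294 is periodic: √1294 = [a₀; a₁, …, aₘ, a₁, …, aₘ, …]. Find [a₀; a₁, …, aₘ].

[35; 1, 34, 1, 70]

a₀ = ⌊√1294⌋ = 35.
With m₀=0, d₀=1 and mₖ₊₁ = dₖaₖ − mₖ, dₖ₊₁ = (n − mₖ₊₁²)/dₖ, aₖ₊₁ = ⌊(a₀+mₖ₊₁)/dₖ₊₁⌋:
  k=1: m=35, d=69, a=1
  k=2: m=34, d=2, a=34
  k=3: m=34, d=69, a=1
  k=4: m=35, d=1, a=70
d=1 and a=2a₀=70 at k=4, so the next step gives (m, d) = (35, 69) again — its k=1 value — and the period has length 4.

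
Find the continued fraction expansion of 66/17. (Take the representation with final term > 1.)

66 = 3*17 + 15
17 = 1*15 + 2
15 = 7*2 + 1
2 = 2*1 + 0  (stop)
So 66/17 = [3; 1, 7, 2].

[3; 1, 7, 2]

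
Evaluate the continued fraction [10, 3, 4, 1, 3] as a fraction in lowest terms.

Fold from the inside: start with 3/1.
  1 + 1/3 = 4/3
  4 + 3/4 = 19/4
  3 + 4/19 = 61/19
  10 + 19/61 = 629/61

629/61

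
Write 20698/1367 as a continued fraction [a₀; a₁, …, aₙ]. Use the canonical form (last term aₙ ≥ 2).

[15; 7, 12, 16]

20698 = 15×1367 + 193
1367 = 7×193 + 16
193 = 12×16 + 1
16 = 16×1 + 0  (stop)
So 20698/1367 = [15; 7, 12, 16].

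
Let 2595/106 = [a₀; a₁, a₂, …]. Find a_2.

12

2595 = 24·106 + 51   →  a_0 = 24
106 = 2·51 + 4   →  a_1 = 2
51 = 12·4 + 3   →  a_2 = 12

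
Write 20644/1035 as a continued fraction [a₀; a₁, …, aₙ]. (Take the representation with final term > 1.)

20644 = 19*1035 + 979
1035 = 1*979 + 56
979 = 17*56 + 27
56 = 2*27 + 2
27 = 13*2 + 1
2 = 2*1 + 0  (stop)
So 20644/1035 = [19; 1, 17, 2, 13, 2].

[19; 1, 17, 2, 13, 2]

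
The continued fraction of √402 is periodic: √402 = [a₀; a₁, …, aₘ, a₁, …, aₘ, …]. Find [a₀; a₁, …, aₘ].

[20; 20, 40]

a₀ = ⌊√402⌋ = 20.
With m₀=0, d₀=1 and mₖ₊₁ = dₖaₖ − mₖ, dₖ₊₁ = (n − mₖ₊₁²)/dₖ, aₖ₊₁ = ⌊(a₀+mₖ₊₁)/dₖ₊₁⌋:
  k=1: m=20, d=2, a=20
  k=2: m=20, d=1, a=40
d=1 and a=2a₀=40 at k=2, so the next step gives (m, d) = (20, 2) again — its k=1 value — and the period has length 2.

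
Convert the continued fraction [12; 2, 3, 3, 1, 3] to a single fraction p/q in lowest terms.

Using pₖ = aₖpₖ₋₁ + pₖ₋₂ and qₖ = aₖqₖ₋₁ + qₖ₋₂:
  k=0: a=12, p=12, q=1
  k=1: a=2, p=25, q=2
  k=2: a=3, p=87, q=7
  k=3: a=3, p=286, q=23
  k=4: a=1, p=373, q=30
  k=5: a=3, p=1405, q=113

1405/113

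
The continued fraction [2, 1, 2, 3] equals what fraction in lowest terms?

Using pₖ = aₖpₖ₋₁ + pₖ₋₂ and qₖ = aₖqₖ₋₁ + qₖ₋₂:
  k=0: a=2, p=2, q=1
  k=1: a=1, p=3, q=1
  k=2: a=2, p=8, q=3
  k=3: a=3, p=27, q=10

27/10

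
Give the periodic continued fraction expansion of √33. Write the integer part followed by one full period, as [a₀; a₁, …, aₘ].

[5; 1, 2, 1, 10]

a₀ = ⌊√33⌋ = 5.
With m₀=0, d₀=1 and mₖ₊₁ = dₖaₖ − mₖ, dₖ₊₁ = (n − mₖ₊₁²)/dₖ, aₖ₊₁ = ⌊(a₀+mₖ₊₁)/dₖ₊₁⌋:
  k=1: m=5, d=8, a=1
  k=2: m=3, d=3, a=2
  k=3: m=3, d=8, a=1
  k=4: m=5, d=1, a=10
d=1 and a=2a₀=10 at k=4, so the next step gives (m, d) = (5, 8) again — its k=1 value — and the period has length 4.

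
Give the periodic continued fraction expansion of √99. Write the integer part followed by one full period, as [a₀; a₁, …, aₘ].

a₀ = ⌊√99⌋ = 9.
With m₀=0, d₀=1 and mₖ₊₁ = dₖaₖ − mₖ, dₖ₊₁ = (n − mₖ₊₁²)/dₖ, aₖ₊₁ = ⌊(a₀+mₖ₊₁)/dₖ₊₁⌋:
  k=1: m=9, d=18, a=1
  k=2: m=9, d=1, a=18
d=1 and a=2a₀=18 at k=2, so the next step gives (m, d) = (9, 18) again — its k=1 value — and the period has length 2.

[9; 1, 18]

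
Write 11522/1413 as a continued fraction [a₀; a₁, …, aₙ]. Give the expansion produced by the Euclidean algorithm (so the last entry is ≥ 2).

[8; 6, 2, 13, 8]

11522 = 8×1413 + 218
1413 = 6×218 + 105
218 = 2×105 + 8
105 = 13×8 + 1
8 = 8×1 + 0  (stop)
So 11522/1413 = [8; 6, 2, 13, 8].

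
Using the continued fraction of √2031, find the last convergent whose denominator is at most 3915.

60885/1351

√2031 = [45; 15, 90, …] (period length 2).
Convergents:
  p_0/q_0 = 45/1
  p_1/q_1 = 676/15
  p_2/q_2 = 60885/1351
  p_3/q_3 = 913951/20280
q_2 = 1351 ≤ 3915 < 20280 = q_3, so the answer is 60885/1351.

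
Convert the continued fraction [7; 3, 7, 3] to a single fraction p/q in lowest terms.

Using pₖ = aₖpₖ₋₁ + pₖ₋₂ and qₖ = aₖqₖ₋₁ + qₖ₋₂:
  k=0: a=7, p=7, q=1
  k=1: a=3, p=22, q=3
  k=2: a=7, p=161, q=22
  k=3: a=3, p=505, q=69

505/69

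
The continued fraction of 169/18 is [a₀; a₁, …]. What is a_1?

2

169 = 9·18 + 7   →  a_0 = 9
18 = 2·7 + 4   →  a_1 = 2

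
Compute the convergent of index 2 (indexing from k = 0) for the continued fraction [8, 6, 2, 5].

Using pₖ = aₖpₖ₋₁ + pₖ₋₂, qₖ = aₖqₖ₋₁ + qₖ₋₂ (with p₋₁=1, p₋₂=0, q₋₁=0, q₋₂=1):
  k=0: a=8, p=8, q=1
  k=1: a=6, p=49, q=6
  k=2: a=2, p=106, q=13

106/13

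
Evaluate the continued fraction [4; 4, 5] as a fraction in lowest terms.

89/21

Using pₖ = aₖpₖ₋₁ + pₖ₋₂ and qₖ = aₖqₖ₋₁ + qₖ₋₂:
  k=0: a=4, p=4, q=1
  k=1: a=4, p=17, q=4
  k=2: a=5, p=89, q=21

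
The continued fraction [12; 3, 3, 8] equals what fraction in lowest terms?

Fold from the inside: start with 8/1.
  3 + 1/8 = 25/8
  3 + 8/25 = 83/25
  12 + 25/83 = 1021/83

1021/83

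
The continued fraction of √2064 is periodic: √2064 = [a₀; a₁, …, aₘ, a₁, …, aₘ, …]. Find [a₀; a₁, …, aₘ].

[45; 2, 3, 7, 3, 2, 90]

a₀ = ⌊√2064⌋ = 45.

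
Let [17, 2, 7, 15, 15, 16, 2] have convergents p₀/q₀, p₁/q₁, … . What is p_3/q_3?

3965/227

Using pₖ = aₖpₖ₋₁ + pₖ₋₂, qₖ = aₖqₖ₋₁ + qₖ₋₂ (with p₋₁=1, p₋₂=0, q₋₁=0, q₋₂=1):
  k=0: a=17, p=17, q=1
  k=1: a=2, p=35, q=2
  k=2: a=7, p=262, q=15
  k=3: a=15, p=3965, q=227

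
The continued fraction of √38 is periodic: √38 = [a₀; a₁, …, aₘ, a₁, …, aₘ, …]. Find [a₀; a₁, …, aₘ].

[6; 6, 12]

a₀ = ⌊√38⌋ = 6.
With m₀=0, d₀=1 and mₖ₊₁ = dₖaₖ − mₖ, dₖ₊₁ = (n − mₖ₊₁²)/dₖ, aₖ₊₁ = ⌊(a₀+mₖ₊₁)/dₖ₊₁⌋:
  k=1: m=6, d=2, a=6
  k=2: m=6, d=1, a=12
d=1 and a=2a₀=12 at k=2, so the next step gives (m, d) = (6, 2) again — its k=1 value — and the period has length 2.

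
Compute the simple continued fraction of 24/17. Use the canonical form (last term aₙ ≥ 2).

24 = 1×17 + 7
17 = 2×7 + 3
7 = 2×3 + 1
3 = 3×1 + 0  (stop)
So 24/17 = [1; 2, 2, 3].

[1; 2, 2, 3]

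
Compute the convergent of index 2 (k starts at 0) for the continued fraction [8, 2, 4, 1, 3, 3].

Using pₖ = aₖpₖ₋₁ + pₖ₋₂, qₖ = aₖqₖ₋₁ + qₖ₋₂ (with p₋₁=1, p₋₂=0, q₋₁=0, q₋₂=1):
  k=0: a=8, p=8, q=1
  k=1: a=2, p=17, q=2
  k=2: a=4, p=76, q=9

76/9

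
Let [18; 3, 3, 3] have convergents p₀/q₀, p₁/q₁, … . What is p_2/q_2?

183/10

Using pₖ = aₖpₖ₋₁ + pₖ₋₂, qₖ = aₖqₖ₋₁ + qₖ₋₂ (with p₋₁=1, p₋₂=0, q₋₁=0, q₋₂=1):
  k=0: a=18, p=18, q=1
  k=1: a=3, p=55, q=3
  k=2: a=3, p=183, q=10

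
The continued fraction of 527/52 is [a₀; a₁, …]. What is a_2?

527 = 10·52 + 7   →  a_0 = 10
52 = 7·7 + 3   →  a_1 = 7
7 = 2·3 + 1   →  a_2 = 2

2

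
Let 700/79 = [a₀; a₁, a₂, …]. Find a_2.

6

700 = 8·79 + 68   →  a_0 = 8
79 = 1·68 + 11   →  a_1 = 1
68 = 6·11 + 2   →  a_2 = 6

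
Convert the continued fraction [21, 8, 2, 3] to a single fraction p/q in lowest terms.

Fold from the inside: start with 3/1.
  2 + 1/3 = 7/3
  8 + 3/7 = 59/7
  21 + 7/59 = 1246/59

1246/59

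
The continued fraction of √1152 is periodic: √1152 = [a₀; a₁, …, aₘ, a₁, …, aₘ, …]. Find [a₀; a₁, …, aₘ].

a₀ = ⌊√1152⌋ = 33.
With m₀=0, d₀=1 and mₖ₊₁ = dₖaₖ − mₖ, dₖ₊₁ = (n − mₖ₊₁²)/dₖ, aₖ₊₁ = ⌊(a₀+mₖ₊₁)/dₖ₊₁⌋:
  k=1: m=33, d=63, a=1
  k=2: m=30, d=4, a=15
  k=3: m=30, d=63, a=1
  k=4: m=33, d=1, a=66
d=1 and a=2a₀=66 at k=4, so the next step gives (m, d) = (33, 63) again — its k=1 value — and the period has length 4.

[33; 1, 15, 1, 66]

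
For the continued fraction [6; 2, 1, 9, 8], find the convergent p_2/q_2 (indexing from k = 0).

19/3

Using pₖ = aₖpₖ₋₁ + pₖ₋₂, qₖ = aₖqₖ₋₁ + qₖ₋₂ (with p₋₁=1, p₋₂=0, q₋₁=0, q₋₂=1):
  k=0: a=6, p=6, q=1
  k=1: a=2, p=13, q=2
  k=2: a=1, p=19, q=3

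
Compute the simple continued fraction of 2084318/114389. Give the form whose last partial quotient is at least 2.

2084318 = 18*114389 + 25316
114389 = 4*25316 + 13125
25316 = 1*13125 + 12191
13125 = 1*12191 + 934
12191 = 13*934 + 49
934 = 19*49 + 3
49 = 16*3 + 1
3 = 3*1 + 0  (stop)
So 2084318/114389 = [18; 4, 1, 1, 13, 19, 16, 3].

[18; 4, 1, 1, 13, 19, 16, 3]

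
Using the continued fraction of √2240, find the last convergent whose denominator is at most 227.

10081/213

√2240 = [47; 3, 23, 3, 94, …] (period length 4).
Convergents:
  p_0/q_0 = 47/1
  p_1/q_1 = 142/3
  p_2/q_2 = 3313/70
  p_3/q_3 = 10081/213
  p_4/q_4 = 950927/20092
q_3 = 213 ≤ 227 < 20092 = q_4, so the answer is 10081/213.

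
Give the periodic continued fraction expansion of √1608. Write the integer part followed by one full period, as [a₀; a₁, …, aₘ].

[40; 10, 80]

a₀ = ⌊√1608⌋ = 40.
With m₀=0, d₀=1 and mₖ₊₁ = dₖaₖ − mₖ, dₖ₊₁ = (n − mₖ₊₁²)/dₖ, aₖ₊₁ = ⌊(a₀+mₖ₊₁)/dₖ₊₁⌋:
  k=1: m=40, d=8, a=10
  k=2: m=40, d=1, a=80
d=1 and a=2a₀=80 at k=2, so the next step gives (m, d) = (40, 8) again — its k=1 value — and the period has length 2.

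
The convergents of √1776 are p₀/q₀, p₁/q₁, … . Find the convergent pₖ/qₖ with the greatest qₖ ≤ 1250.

24822/589

√1776 = [42; 7, 84, …] (period length 2).
Convergents:
  p_0/q_0 = 42/1
  p_1/q_1 = 295/7
  p_2/q_2 = 24822/589
  p_3/q_3 = 174049/4130
q_2 = 589 ≤ 1250 < 4130 = q_3, so the answer is 24822/589.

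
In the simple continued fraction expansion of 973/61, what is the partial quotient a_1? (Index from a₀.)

1

973 = 15·61 + 58   →  a_0 = 15
61 = 1·58 + 3   →  a_1 = 1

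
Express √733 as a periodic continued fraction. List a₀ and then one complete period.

[27; 13, 1, 1, 13, 54]

a₀ = ⌊√733⌋ = 27.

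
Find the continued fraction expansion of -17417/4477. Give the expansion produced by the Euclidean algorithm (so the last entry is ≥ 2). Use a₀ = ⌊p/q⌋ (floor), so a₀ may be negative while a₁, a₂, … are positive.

-17417 = -4*4477 + 491
4477 = 9*491 + 58
491 = 8*58 + 27
58 = 2*27 + 4
27 = 6*4 + 3
4 = 1*3 + 1
3 = 3*1 + 0  (stop)
So -17417/4477 = [-4; 9, 8, 2, 6, 1, 3].

[-4; 9, 8, 2, 6, 1, 3]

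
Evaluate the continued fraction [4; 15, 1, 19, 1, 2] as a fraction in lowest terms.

Using pₖ = aₖpₖ₋₁ + pₖ₋₂ and qₖ = aₖqₖ₋₁ + qₖ₋₂:
  k=0: a=4, p=4, q=1
  k=1: a=15, p=61, q=15
  k=2: a=1, p=65, q=16
  k=3: a=19, p=1296, q=319
  k=4: a=1, p=1361, q=335
  k=5: a=2, p=4018, q=989

4018/989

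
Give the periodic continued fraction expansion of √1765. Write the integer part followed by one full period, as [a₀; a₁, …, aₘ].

a₀ = ⌊√1765⌋ = 42.
With m₀=0, d₀=1 and mₖ₊₁ = dₖaₖ − mₖ, dₖ₊₁ = (n − mₖ₊₁²)/dₖ, aₖ₊₁ = ⌊(a₀+mₖ₊₁)/dₖ₊₁⌋:
  k=1: m=42, d=1, a=84
d=1 and a=2a₀=84 at k=1, so the next step gives (m, d) = (42, 1) again — its k=1 value — and the period has length 1.

[42; 84]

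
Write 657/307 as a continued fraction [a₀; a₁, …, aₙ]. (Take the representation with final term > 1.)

657 = 2×307 + 43
307 = 7×43 + 6
43 = 7×6 + 1
6 = 6×1 + 0  (stop)
So 657/307 = [2; 7, 7, 6].

[2; 7, 7, 6]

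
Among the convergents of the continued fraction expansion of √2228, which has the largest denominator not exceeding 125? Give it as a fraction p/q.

√2228 = [47; 4, 1, 22, 1, 4, 94, …] (period length 6).
Convergents:
  p_0/q_0 = 47/1
  p_1/q_1 = 189/4
  p_2/q_2 = 236/5
  p_3/q_3 = 5381/114
  p_4/q_4 = 5617/119
  p_5/q_5 = 27849/590
q_4 = 119 ≤ 125 < 590 = q_5, so the answer is 5617/119.

5617/119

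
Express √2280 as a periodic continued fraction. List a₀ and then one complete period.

[47; 1, 2, 1, 94]

a₀ = ⌊√2280⌋ = 47.
With m₀=0, d₀=1 and mₖ₊₁ = dₖaₖ − mₖ, dₖ₊₁ = (n − mₖ₊₁²)/dₖ, aₖ₊₁ = ⌊(a₀+mₖ₊₁)/dₖ₊₁⌋:
  k=1: m=47, d=71, a=1
  k=2: m=24, d=24, a=2
  k=3: m=24, d=71, a=1
  k=4: m=47, d=1, a=94
d=1 and a=2a₀=94 at k=4, so the next step gives (m, d) = (47, 71) again — its k=1 value — and the period has length 4.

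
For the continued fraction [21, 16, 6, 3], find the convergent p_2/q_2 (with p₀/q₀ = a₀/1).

Using pₖ = aₖpₖ₋₁ + pₖ₋₂, qₖ = aₖqₖ₋₁ + qₖ₋₂ (with p₋₁=1, p₋₂=0, q₋₁=0, q₋₂=1):
  k=0: a=21, p=21, q=1
  k=1: a=16, p=337, q=16
  k=2: a=6, p=2043, q=97

2043/97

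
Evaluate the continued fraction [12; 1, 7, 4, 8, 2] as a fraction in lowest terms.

7431/577

Using pₖ = aₖpₖ₋₁ + pₖ₋₂ and qₖ = aₖqₖ₋₁ + qₖ₋₂:
  k=0: a=12, p=12, q=1
  k=1: a=1, p=13, q=1
  k=2: a=7, p=103, q=8
  k=3: a=4, p=425, q=33
  k=4: a=8, p=3503, q=272
  k=5: a=2, p=7431, q=577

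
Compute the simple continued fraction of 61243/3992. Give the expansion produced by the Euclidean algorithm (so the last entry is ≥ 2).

61243 = 15×3992 + 1363
3992 = 2×1363 + 1266
1363 = 1×1266 + 97
1266 = 13×97 + 5
97 = 19×5 + 2
5 = 2×2 + 1
2 = 2×1 + 0  (stop)
So 61243/3992 = [15; 2, 1, 13, 19, 2, 2].

[15; 2, 1, 13, 19, 2, 2]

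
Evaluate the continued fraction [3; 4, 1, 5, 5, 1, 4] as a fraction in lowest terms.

2777/866

Fold from the inside: start with 4/1.
  1 + 1/4 = 5/4
  5 + 4/5 = 29/5
  5 + 5/29 = 150/29
  1 + 29/150 = 179/150
  4 + 150/179 = 866/179
  3 + 179/866 = 2777/866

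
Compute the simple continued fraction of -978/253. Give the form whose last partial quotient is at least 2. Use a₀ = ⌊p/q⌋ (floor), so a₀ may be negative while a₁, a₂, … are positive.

[-4; 7, 2, 3, 1, 3]

-978 = -4*253 + 34
253 = 7*34 + 15
34 = 2*15 + 4
15 = 3*4 + 3
4 = 1*3 + 1
3 = 3*1 + 0  (stop)
So -978/253 = [-4; 7, 2, 3, 1, 3].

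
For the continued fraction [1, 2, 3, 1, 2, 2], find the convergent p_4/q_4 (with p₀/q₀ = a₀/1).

36/25

Using pₖ = aₖpₖ₋₁ + pₖ₋₂, qₖ = aₖqₖ₋₁ + qₖ₋₂ (with p₋₁=1, p₋₂=0, q₋₁=0, q₋₂=1):
  k=0: a=1, p=1, q=1
  k=1: a=2, p=3, q=2
  k=2: a=3, p=10, q=7
  k=3: a=1, p=13, q=9
  k=4: a=2, p=36, q=25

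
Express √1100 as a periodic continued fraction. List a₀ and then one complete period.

a₀ = ⌊√1100⌋ = 33.
With m₀=0, d₀=1 and mₖ₊₁ = dₖaₖ − mₖ, dₖ₊₁ = (n − mₖ₊₁²)/dₖ, aₖ₊₁ = ⌊(a₀+mₖ₊₁)/dₖ₊₁⌋:
  k=1: m=33, d=11, a=6
  k=2: m=33, d=1, a=66
d=1 and a=2a₀=66 at k=2, so the next step gives (m, d) = (33, 11) again — its k=1 value — and the period has length 2.

[33; 6, 66]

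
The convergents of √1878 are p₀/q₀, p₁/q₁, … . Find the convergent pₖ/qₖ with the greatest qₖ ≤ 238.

5677/131

√1878 = [43; 2, 1, 42, 1, 2, 86, …] (period length 6).
Convergents:
  p_0/q_0 = 43/1
  p_1/q_1 = 87/2
  p_2/q_2 = 130/3
  p_3/q_3 = 5547/128
  p_4/q_4 = 5677/131
  p_5/q_5 = 16901/390
q_4 = 131 ≤ 238 < 390 = q_5, so the answer is 5677/131.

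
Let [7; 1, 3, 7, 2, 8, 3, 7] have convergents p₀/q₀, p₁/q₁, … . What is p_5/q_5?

Using pₖ = aₖpₖ₋₁ + pₖ₋₂, qₖ = aₖqₖ₋₁ + qₖ₋₂ (with p₋₁=1, p₋₂=0, q₋₁=0, q₋₂=1):
  k=0: a=7, p=7, q=1
  k=1: a=1, p=8, q=1
  k=2: a=3, p=31, q=4
  k=3: a=7, p=225, q=29
  k=4: a=2, p=481, q=62
  k=5: a=8, p=4073, q=525

4073/525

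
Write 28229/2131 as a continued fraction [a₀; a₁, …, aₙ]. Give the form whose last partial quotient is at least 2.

[13; 4, 19, 2, 13]

28229 = 13×2131 + 526
2131 = 4×526 + 27
526 = 19×27 + 13
27 = 2×13 + 1
13 = 13×1 + 0  (stop)
So 28229/2131 = [13; 4, 19, 2, 13].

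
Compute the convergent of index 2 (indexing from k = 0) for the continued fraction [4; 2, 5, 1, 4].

49/11

Using pₖ = aₖpₖ₋₁ + pₖ₋₂, qₖ = aₖqₖ₋₁ + qₖ₋₂ (with p₋₁=1, p₋₂=0, q₋₁=0, q₋₂=1):
  k=0: a=4, p=4, q=1
  k=1: a=2, p=9, q=2
  k=2: a=5, p=49, q=11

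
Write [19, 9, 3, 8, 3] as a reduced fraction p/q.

13891/727

Using pₖ = aₖpₖ₋₁ + pₖ₋₂ and qₖ = aₖqₖ₋₁ + qₖ₋₂:
  k=0: a=19, p=19, q=1
  k=1: a=9, p=172, q=9
  k=2: a=3, p=535, q=28
  k=3: a=8, p=4452, q=233
  k=4: a=3, p=13891, q=727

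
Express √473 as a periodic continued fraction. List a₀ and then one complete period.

a₀ = ⌊√473⌋ = 21.
With m₀=0, d₀=1 and mₖ₊₁ = dₖaₖ − mₖ, dₖ₊₁ = (n − mₖ₊₁²)/dₖ, aₖ₊₁ = ⌊(a₀+mₖ₊₁)/dₖ₊₁⌋:
  k=1: m=21, d=32, a=1
  k=2: m=11, d=11, a=2
  k=3: m=11, d=32, a=1
  k=4: m=21, d=1, a=42
d=1 and a=2a₀=42 at k=4, so the next step gives (m, d) = (21, 32) again — its k=1 value — and the period has length 4.

[21; 1, 2, 1, 42]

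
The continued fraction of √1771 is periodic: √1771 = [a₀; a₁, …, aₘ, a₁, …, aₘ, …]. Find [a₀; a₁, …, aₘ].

[42; 12, 84]

a₀ = ⌊√1771⌋ = 42.
With m₀=0, d₀=1 and mₖ₊₁ = dₖaₖ − mₖ, dₖ₊₁ = (n − mₖ₊₁²)/dₖ, aₖ₊₁ = ⌊(a₀+mₖ₊₁)/dₖ₊₁⌋:
  k=1: m=42, d=7, a=12
  k=2: m=42, d=1, a=84
d=1 and a=2a₀=84 at k=2, so the next step gives (m, d) = (42, 7) again — its k=1 value — and the period has length 2.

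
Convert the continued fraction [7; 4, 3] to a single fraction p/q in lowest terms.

Using pₖ = aₖpₖ₋₁ + pₖ₋₂ and qₖ = aₖqₖ₋₁ + qₖ₋₂:
  k=0: a=7, p=7, q=1
  k=1: a=4, p=29, q=4
  k=2: a=3, p=94, q=13

94/13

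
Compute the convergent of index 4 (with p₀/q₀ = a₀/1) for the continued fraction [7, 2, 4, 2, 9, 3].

1408/189

Using pₖ = aₖpₖ₋₁ + pₖ₋₂, qₖ = aₖqₖ₋₁ + qₖ₋₂ (with p₋₁=1, p₋₂=0, q₋₁=0, q₋₂=1):
  k=0: a=7, p=7, q=1
  k=1: a=2, p=15, q=2
  k=2: a=4, p=67, q=9
  k=3: a=2, p=149, q=20
  k=4: a=9, p=1408, q=189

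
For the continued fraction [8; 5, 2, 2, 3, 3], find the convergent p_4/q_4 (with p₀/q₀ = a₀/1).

753/92

Using pₖ = aₖpₖ₋₁ + pₖ₋₂, qₖ = aₖqₖ₋₁ + qₖ₋₂ (with p₋₁=1, p₋₂=0, q₋₁=0, q₋₂=1):
  k=0: a=8, p=8, q=1
  k=1: a=5, p=41, q=5
  k=2: a=2, p=90, q=11
  k=3: a=2, p=221, q=27
  k=4: a=3, p=753, q=92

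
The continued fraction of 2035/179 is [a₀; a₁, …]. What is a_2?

1

2035 = 11·179 + 66   →  a_0 = 11
179 = 2·66 + 47   →  a_1 = 2
66 = 1·47 + 19   →  a_2 = 1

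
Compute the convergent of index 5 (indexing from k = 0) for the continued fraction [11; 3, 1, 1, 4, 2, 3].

Using pₖ = aₖpₖ₋₁ + pₖ₋₂, qₖ = aₖqₖ₋₁ + qₖ₋₂ (with p₋₁=1, p₋₂=0, q₋₁=0, q₋₂=1):
  k=0: a=11, p=11, q=1
  k=1: a=3, p=34, q=3
  k=2: a=1, p=45, q=4
  k=3: a=1, p=79, q=7
  k=4: a=4, p=361, q=32
  k=5: a=2, p=801, q=71

801/71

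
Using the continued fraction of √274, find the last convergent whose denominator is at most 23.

√274 = [16; 1, 1, 4, 4, 1, 1, 32, …] (period length 7).
Convergents:
  p_0/q_0 = 16/1
  p_1/q_1 = 17/1
  p_2/q_2 = 33/2
  p_3/q_3 = 149/9
  p_4/q_4 = 629/38
q_3 = 9 ≤ 23 < 38 = q_4, so the answer is 149/9.

149/9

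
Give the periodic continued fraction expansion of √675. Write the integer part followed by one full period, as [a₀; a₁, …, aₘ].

a₀ = ⌊√675⌋ = 25.
With m₀=0, d₀=1 and mₖ₊₁ = dₖaₖ − mₖ, dₖ₊₁ = (n − mₖ₊₁²)/dₖ, aₖ₊₁ = ⌊(a₀+mₖ₊₁)/dₖ₊₁⌋:
  k=1: m=25, d=50, a=1
  k=2: m=25, d=1, a=50
d=1 and a=2a₀=50 at k=2, so the next step gives (m, d) = (25, 50) again — its k=1 value — and the period has length 2.

[25; 1, 50]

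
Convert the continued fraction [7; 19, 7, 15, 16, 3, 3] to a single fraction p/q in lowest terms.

Fold from the inside: start with 3/1.
  3 + 1/3 = 10/3
  16 + 3/10 = 163/10
  15 + 10/163 = 2455/163
  7 + 163/2455 = 17348/2455
  19 + 2455/17348 = 332067/17348
  7 + 17348/332067 = 2341817/332067

2341817/332067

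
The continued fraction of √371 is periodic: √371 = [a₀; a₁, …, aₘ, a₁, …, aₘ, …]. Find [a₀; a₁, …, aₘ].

[19; 3, 1, 4, 1, 3, 38]

a₀ = ⌊√371⌋ = 19.
With m₀=0, d₀=1 and mₖ₊₁ = dₖaₖ − mₖ, dₖ₊₁ = (n − mₖ₊₁²)/dₖ, aₖ₊₁ = ⌊(a₀+mₖ₊₁)/dₖ₊₁⌋:
  k=1: m=19, d=10, a=3
  k=2: m=11, d=25, a=1
  k=3: m=14, d=7, a=4
  k=4: m=14, d=25, a=1
  k=5: m=11, d=10, a=3
  k=6: m=19, d=1, a=38
d=1 and a=2a₀=38 at k=6, so the next step gives (m, d) = (19, 10) again — its k=1 value — and the period has length 6.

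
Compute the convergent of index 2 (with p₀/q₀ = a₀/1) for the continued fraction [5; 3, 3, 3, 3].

Using pₖ = aₖpₖ₋₁ + pₖ₋₂, qₖ = aₖqₖ₋₁ + qₖ₋₂ (with p₋₁=1, p₋₂=0, q₋₁=0, q₋₂=1):
  k=0: a=5, p=5, q=1
  k=1: a=3, p=16, q=3
  k=2: a=3, p=53, q=10

53/10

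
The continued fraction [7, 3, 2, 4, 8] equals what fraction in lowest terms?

Using pₖ = aₖpₖ₋₁ + pₖ₋₂ and qₖ = aₖqₖ₋₁ + qₖ₋₂:
  k=0: a=7, p=7, q=1
  k=1: a=3, p=22, q=3
  k=2: a=2, p=51, q=7
  k=3: a=4, p=226, q=31
  k=4: a=8, p=1859, q=255

1859/255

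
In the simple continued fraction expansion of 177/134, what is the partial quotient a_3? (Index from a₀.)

1

177 = 1·134 + 43   →  a_0 = 1
134 = 3·43 + 5   →  a_1 = 3
43 = 8·5 + 3   →  a_2 = 8
5 = 1·3 + 2   →  a_3 = 1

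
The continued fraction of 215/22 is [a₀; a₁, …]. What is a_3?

2

215 = 9·22 + 17   →  a_0 = 9
22 = 1·17 + 5   →  a_1 = 1
17 = 3·5 + 2   →  a_2 = 3
5 = 2·2 + 1   →  a_3 = 2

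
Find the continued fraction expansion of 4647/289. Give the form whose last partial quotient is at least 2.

[16; 12, 1, 1, 3, 3]

4647 = 16×289 + 23
289 = 12×23 + 13
23 = 1×13 + 10
13 = 1×10 + 3
10 = 3×3 + 1
3 = 3×1 + 0  (stop)
So 4647/289 = [16; 12, 1, 1, 3, 3].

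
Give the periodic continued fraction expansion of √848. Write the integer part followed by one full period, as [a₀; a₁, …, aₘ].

a₀ = ⌊√848⌋ = 29.
With m₀=0, d₀=1 and mₖ₊₁ = dₖaₖ − mₖ, dₖ₊₁ = (n − mₖ₊₁²)/dₖ, aₖ₊₁ = ⌊(a₀+mₖ₊₁)/dₖ₊₁⌋:
  k=1: m=29, d=7, a=8
  k=2: m=27, d=17, a=3
  k=3: m=24, d=16, a=3
  k=4: m=24, d=17, a=3
  k=5: m=27, d=7, a=8
  k=6: m=29, d=1, a=58
d=1 and a=2a₀=58 at k=6, so the next step gives (m, d) = (29, 7) again — its k=1 value — and the period has length 6.

[29; 8, 3, 3, 3, 8, 58]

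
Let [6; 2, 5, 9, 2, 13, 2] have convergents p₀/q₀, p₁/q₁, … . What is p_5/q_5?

18527/2870

Using pₖ = aₖpₖ₋₁ + pₖ₋₂, qₖ = aₖqₖ₋₁ + qₖ₋₂ (with p₋₁=1, p₋₂=0, q₋₁=0, q₋₂=1):
  k=0: a=6, p=6, q=1
  k=1: a=2, p=13, q=2
  k=2: a=5, p=71, q=11
  k=3: a=9, p=652, q=101
  k=4: a=2, p=1375, q=213
  k=5: a=13, p=18527, q=2870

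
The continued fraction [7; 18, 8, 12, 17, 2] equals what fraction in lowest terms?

Using pₖ = aₖpₖ₋₁ + pₖ₋₂ and qₖ = aₖqₖ₋₁ + qₖ₋₂:
  k=0: a=7, p=7, q=1
  k=1: a=18, p=127, q=18
  k=2: a=8, p=1023, q=145
  k=3: a=12, p=12403, q=1758
  k=4: a=17, p=211874, q=30031
  k=5: a=2, p=436151, q=61820

436151/61820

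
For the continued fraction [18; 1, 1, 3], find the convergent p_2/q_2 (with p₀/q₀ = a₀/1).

37/2

Using pₖ = aₖpₖ₋₁ + pₖ₋₂, qₖ = aₖqₖ₋₁ + qₖ₋₂ (with p₋₁=1, p₋₂=0, q₋₁=0, q₋₂=1):
  k=0: a=18, p=18, q=1
  k=1: a=1, p=19, q=1
  k=2: a=1, p=37, q=2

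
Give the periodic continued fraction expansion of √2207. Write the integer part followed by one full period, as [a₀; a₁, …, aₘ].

a₀ = ⌊√2207⌋ = 46.
With m₀=0, d₀=1 and mₖ₊₁ = dₖaₖ − mₖ, dₖ₊₁ = (n − mₖ₊₁²)/dₖ, aₖ₊₁ = ⌊(a₀+mₖ₊₁)/dₖ₊₁⌋:
  k=1: m=46, d=91, a=1
  k=2: m=45, d=2, a=45
  k=3: m=45, d=91, a=1
  k=4: m=46, d=1, a=92
d=1 and a=2a₀=92 at k=4, so the next step gives (m, d) = (46, 91) again — its k=1 value — and the period has length 4.

[46; 1, 45, 1, 92]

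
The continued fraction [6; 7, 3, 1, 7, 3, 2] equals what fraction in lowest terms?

Fold from the inside: start with 2/1.
  3 + 1/2 = 7/2
  7 + 2/7 = 51/7
  1 + 7/51 = 58/51
  3 + 51/58 = 225/58
  7 + 58/225 = 1633/225
  6 + 225/1633 = 10023/1633

10023/1633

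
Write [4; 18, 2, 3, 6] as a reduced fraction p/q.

3288/811

Fold from the inside: start with 6/1.
  3 + 1/6 = 19/6
  2 + 6/19 = 44/19
  18 + 19/44 = 811/44
  4 + 44/811 = 3288/811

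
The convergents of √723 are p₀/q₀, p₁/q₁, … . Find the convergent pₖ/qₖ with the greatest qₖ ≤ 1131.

13041/485

√723 = [26; 1, 7, 1, 52, …] (period length 4).
Convergents:
  p_0/q_0 = 26/1
  p_1/q_1 = 27/1
  p_2/q_2 = 215/8
  p_3/q_3 = 242/9
  p_4/q_4 = 12799/476
  p_5/q_5 = 13041/485
  p_6/q_6 = 104086/3871
q_5 = 485 ≤ 1131 < 3871 = q_6, so the answer is 13041/485.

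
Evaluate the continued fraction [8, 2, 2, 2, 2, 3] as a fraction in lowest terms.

Fold from the inside: start with 3/1.
  2 + 1/3 = 7/3
  2 + 3/7 = 17/7
  2 + 7/17 = 41/17
  2 + 17/41 = 99/41
  8 + 41/99 = 833/99

833/99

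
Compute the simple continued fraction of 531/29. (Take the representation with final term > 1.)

[18; 3, 4, 2]

531 = 18·29 + 9
29 = 3·9 + 2
9 = 4·2 + 1
2 = 2·1 + 0  (stop)
So 531/29 = [18; 3, 4, 2].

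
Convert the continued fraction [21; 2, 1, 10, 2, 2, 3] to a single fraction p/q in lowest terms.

12059/565

Fold from the inside: start with 3/1.
  2 + 1/3 = 7/3
  2 + 3/7 = 17/7
  10 + 7/17 = 177/17
  1 + 17/177 = 194/177
  2 + 177/194 = 565/194
  21 + 194/565 = 12059/565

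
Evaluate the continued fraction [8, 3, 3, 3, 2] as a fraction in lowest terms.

Fold from the inside: start with 2/1.
  3 + 1/2 = 7/2
  3 + 2/7 = 23/7
  3 + 7/23 = 76/23
  8 + 23/76 = 631/76

631/76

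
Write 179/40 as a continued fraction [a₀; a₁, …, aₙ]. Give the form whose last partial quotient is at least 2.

[4; 2, 9, 2]

179 = 4×40 + 19
40 = 2×19 + 2
19 = 9×2 + 1
2 = 2×1 + 0  (stop)
So 179/40 = [4; 2, 9, 2].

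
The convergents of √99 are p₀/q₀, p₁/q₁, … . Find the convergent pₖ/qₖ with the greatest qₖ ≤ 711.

3970/399

√99 = [9; 1, 18, …] (period length 2).
Convergents:
  p_0/q_0 = 9/1
  p_1/q_1 = 10/1
  p_2/q_2 = 189/19
  p_3/q_3 = 199/20
  p_4/q_4 = 3771/379
  p_5/q_5 = 3970/399
  p_6/q_6 = 75231/7561
q_5 = 399 ≤ 711 < 7561 = q_6, so the answer is 3970/399.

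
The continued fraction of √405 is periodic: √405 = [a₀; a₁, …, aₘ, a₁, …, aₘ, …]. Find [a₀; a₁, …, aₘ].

a₀ = ⌊√405⌋ = 20.
With m₀=0, d₀=1 and mₖ₊₁ = dₖaₖ − mₖ, dₖ₊₁ = (n − mₖ₊₁²)/dₖ, aₖ₊₁ = ⌊(a₀+mₖ₊₁)/dₖ₊₁⌋:
  k=1: m=20, d=5, a=8
  k=2: m=20, d=1, a=40
d=1 and a=2a₀=40 at k=2, so the next step gives (m, d) = (20, 5) again — its k=1 value — and the period has length 2.

[20; 8, 40]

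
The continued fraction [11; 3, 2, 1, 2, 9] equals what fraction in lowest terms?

Using pₖ = aₖpₖ₋₁ + pₖ₋₂ and qₖ = aₖqₖ₋₁ + qₖ₋₂:
  k=0: a=11, p=11, q=1
  k=1: a=3, p=34, q=3
  k=2: a=2, p=79, q=7
  k=3: a=1, p=113, q=10
  k=4: a=2, p=305, q=27
  k=5: a=9, p=2858, q=253

2858/253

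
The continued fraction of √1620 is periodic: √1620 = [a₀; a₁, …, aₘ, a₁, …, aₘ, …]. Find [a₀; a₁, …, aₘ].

a₀ = ⌊√1620⌋ = 40.
With m₀=0, d₀=1 and mₖ₊₁ = dₖaₖ − mₖ, dₖ₊₁ = (n − mₖ₊₁²)/dₖ, aₖ₊₁ = ⌊(a₀+mₖ₊₁)/dₖ₊₁⌋:
  k=1: m=40, d=20, a=4
  k=2: m=40, d=1, a=80
d=1 and a=2a₀=80 at k=2, so the next step gives (m, d) = (40, 20) again — its k=1 value — and the period has length 2.

[40; 4, 80]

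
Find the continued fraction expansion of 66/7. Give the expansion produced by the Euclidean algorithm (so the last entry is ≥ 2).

66 = 9×7 + 3
7 = 2×3 + 1
3 = 3×1 + 0  (stop)
So 66/7 = [9; 2, 3].

[9; 2, 3]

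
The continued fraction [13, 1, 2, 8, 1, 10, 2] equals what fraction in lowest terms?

8727/638

Using pₖ = aₖpₖ₋₁ + pₖ₋₂ and qₖ = aₖqₖ₋₁ + qₖ₋₂:
  k=0: a=13, p=13, q=1
  k=1: a=1, p=14, q=1
  k=2: a=2, p=41, q=3
  k=3: a=8, p=342, q=25
  k=4: a=1, p=383, q=28
  k=5: a=10, p=4172, q=305
  k=6: a=2, p=8727, q=638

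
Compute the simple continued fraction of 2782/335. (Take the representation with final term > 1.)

2782 = 8·335 + 102
335 = 3·102 + 29
102 = 3·29 + 15
29 = 1·15 + 14
15 = 1·14 + 1
14 = 14·1 + 0  (stop)
So 2782/335 = [8; 3, 3, 1, 1, 14].

[8; 3, 3, 1, 1, 14]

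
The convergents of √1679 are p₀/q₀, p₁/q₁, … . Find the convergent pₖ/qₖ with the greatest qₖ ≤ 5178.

√1679 = [40; 1, 39, 1, 80, …] (period length 4).
Convergents:
  p_0/q_0 = 40/1
  p_1/q_1 = 41/1
  p_2/q_2 = 1639/40
  p_3/q_3 = 1680/41
  p_4/q_4 = 136039/3320
  p_5/q_5 = 137719/3361
  p_6/q_6 = 5507080/134399
q_5 = 3361 ≤ 5178 < 134399 = q_6, so the answer is 137719/3361.

137719/3361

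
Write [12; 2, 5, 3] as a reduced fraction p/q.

Using pₖ = aₖpₖ₋₁ + pₖ₋₂ and qₖ = aₖqₖ₋₁ + qₖ₋₂:
  k=0: a=12, p=12, q=1
  k=1: a=2, p=25, q=2
  k=2: a=5, p=137, q=11
  k=3: a=3, p=436, q=35

436/35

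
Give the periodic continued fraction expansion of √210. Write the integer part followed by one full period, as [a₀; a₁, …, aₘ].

[14; 2, 28]

a₀ = ⌊√210⌋ = 14.
With m₀=0, d₀=1 and mₖ₊₁ = dₖaₖ − mₖ, dₖ₊₁ = (n − mₖ₊₁²)/dₖ, aₖ₊₁ = ⌊(a₀+mₖ₊₁)/dₖ₊₁⌋:
  k=1: m=14, d=14, a=2
  k=2: m=14, d=1, a=28
d=1 and a=2a₀=28 at k=2, so the next step gives (m, d) = (14, 14) again — its k=1 value — and the period has length 2.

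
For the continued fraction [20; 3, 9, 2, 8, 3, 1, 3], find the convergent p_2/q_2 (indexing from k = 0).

569/28

Using pₖ = aₖpₖ₋₁ + pₖ₋₂, qₖ = aₖqₖ₋₁ + qₖ₋₂ (with p₋₁=1, p₋₂=0, q₋₁=0, q₋₂=1):
  k=0: a=20, p=20, q=1
  k=1: a=3, p=61, q=3
  k=2: a=9, p=569, q=28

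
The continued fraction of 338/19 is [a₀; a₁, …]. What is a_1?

338 = 17·19 + 15   →  a_0 = 17
19 = 1·15 + 4   →  a_1 = 1

1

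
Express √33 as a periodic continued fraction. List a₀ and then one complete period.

[5; 1, 2, 1, 10]

a₀ = ⌊√33⌋ = 5.
With m₀=0, d₀=1 and mₖ₊₁ = dₖaₖ − mₖ, dₖ₊₁ = (n − mₖ₊₁²)/dₖ, aₖ₊₁ = ⌊(a₀+mₖ₊₁)/dₖ₊₁⌋:
  k=1: m=5, d=8, a=1
  k=2: m=3, d=3, a=2
  k=3: m=3, d=8, a=1
  k=4: m=5, d=1, a=10
d=1 and a=2a₀=10 at k=4, so the next step gives (m, d) = (5, 8) again — its k=1 value — and the period has length 4.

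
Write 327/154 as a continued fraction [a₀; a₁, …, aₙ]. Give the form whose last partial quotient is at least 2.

327 = 2·154 + 19
154 = 8·19 + 2
19 = 9·2 + 1
2 = 2·1 + 0  (stop)
So 327/154 = [2; 8, 9, 2].

[2; 8, 9, 2]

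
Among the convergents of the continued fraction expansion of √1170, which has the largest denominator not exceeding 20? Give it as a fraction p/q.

√1170 = [34; 4, 1, 6, 1, 4, 68, …] (period length 6).
Convergents:
  p_0/q_0 = 34/1
  p_1/q_1 = 137/4
  p_2/q_2 = 171/5
  p_3/q_3 = 1163/34
q_2 = 5 ≤ 20 < 34 = q_3, so the answer is 171/5.

171/5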